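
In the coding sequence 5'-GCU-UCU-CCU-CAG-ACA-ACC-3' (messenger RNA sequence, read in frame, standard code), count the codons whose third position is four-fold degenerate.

Codon 1 GCU (Ala): third position 4-fold.
Codon 2 UCU (Ser): third position 4-fold.
Codon 3 CCU (Pro): third position 4-fold.
Codon 4 CAG (Gln): third position 2-fold.
Codon 5 ACA (Thr): third position 4-fold.
Codon 6 ACC (Thr): third position 4-fold.
Four-fold degenerate third positions: 5.

5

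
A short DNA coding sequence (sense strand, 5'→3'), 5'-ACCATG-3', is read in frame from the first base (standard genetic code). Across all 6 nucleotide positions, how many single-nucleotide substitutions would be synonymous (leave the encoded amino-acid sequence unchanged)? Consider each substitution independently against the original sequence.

3

Codon 1 (ACC, Thr): 3 synonymous substitutions.
Codon 2 (ATG, Met): 0 synonymous substitutions.
Total: 3 + 0 = 3.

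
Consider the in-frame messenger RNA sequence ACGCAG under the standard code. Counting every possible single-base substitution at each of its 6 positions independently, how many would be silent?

Codon 1 (ACG, Thr): 3 synonymous substitutions.
Codon 2 (CAG, Gln): 1 synonymous substitution.
Total: 3 + 1 = 4.

4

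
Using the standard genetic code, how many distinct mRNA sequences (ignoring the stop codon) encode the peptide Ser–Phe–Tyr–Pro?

96

Ser: 6 codons.
Phe: 2 codons.
Tyr: 2 codons.
Pro: 4 codons.
6 × 2 × 2 × 4 = 96.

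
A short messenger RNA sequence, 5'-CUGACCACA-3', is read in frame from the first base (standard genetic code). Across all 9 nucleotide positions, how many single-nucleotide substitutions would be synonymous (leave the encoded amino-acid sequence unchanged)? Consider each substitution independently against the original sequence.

Codon 1 (CUG, Leu): 4 synonymous substitutions.
Codon 2 (ACC, Thr): 3 synonymous substitutions.
Codon 3 (ACA, Thr): 3 synonymous substitutions.
Total: 4 + 3 + 3 = 10.

10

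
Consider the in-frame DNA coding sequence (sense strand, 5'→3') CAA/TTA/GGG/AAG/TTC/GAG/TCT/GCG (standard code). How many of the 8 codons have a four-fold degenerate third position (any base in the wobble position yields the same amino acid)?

3

Codon 1 CAA (Gln): third position 2-fold.
Codon 2 TTA (Leu): third position 2-fold.
Codon 3 GGG (Gly): third position 4-fold.
Codon 4 AAG (Lys): third position 2-fold.
Codon 5 TTC (Phe): third position 2-fold.
Codon 6 GAG (Glu): third position 2-fold.
Codon 7 TCT (Ser): third position 4-fold.
Codon 8 GCG (Ala): third position 4-fold.
Four-fold degenerate third positions: 3.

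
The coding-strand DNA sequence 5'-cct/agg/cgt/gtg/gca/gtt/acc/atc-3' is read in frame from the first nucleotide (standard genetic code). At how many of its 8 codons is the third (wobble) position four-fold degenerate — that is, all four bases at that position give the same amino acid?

6

Codon 1 CCT (Pro): third position 4-fold.
Codon 2 AGG (Arg): third position 2-fold.
Codon 3 CGT (Arg): third position 4-fold.
Codon 4 GTG (Val): third position 4-fold.
Codon 5 GCA (Ala): third position 4-fold.
Codon 6 GTT (Val): third position 4-fold.
Codon 7 ACC (Thr): third position 4-fold.
Codon 8 ATC (Ile): third position 3-fold.
Four-fold degenerate third positions: 6.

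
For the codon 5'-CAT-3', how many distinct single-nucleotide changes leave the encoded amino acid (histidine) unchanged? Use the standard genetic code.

1

Position 1: none → 0 synonymous.
Position 2: none → 0 synonymous.
Position 3: CAC → 1 synonymous.
Total: 0 + 0 + 1 = 1.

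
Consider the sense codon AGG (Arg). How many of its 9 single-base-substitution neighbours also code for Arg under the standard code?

2

Position 1: CGG → 1 synonymous.
Position 2: none → 0 synonymous.
Position 3: AGA → 1 synonymous.
Total: 1 + 0 + 1 = 2.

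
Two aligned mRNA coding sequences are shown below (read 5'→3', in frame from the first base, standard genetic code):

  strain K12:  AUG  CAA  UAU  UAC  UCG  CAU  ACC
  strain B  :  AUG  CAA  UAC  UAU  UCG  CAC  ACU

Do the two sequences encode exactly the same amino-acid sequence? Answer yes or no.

Codon 1: AUG Met / AUG Met — identical.
Codon 2: CAA Gln / CAA Gln — identical.
Codon 3: UAU Tyr / UAC Tyr — synonymous.
Codon 4: UAC Tyr / UAU Tyr — synonymous.
Codon 5: UCG Ser / UCG Ser — identical.
Codon 6: CAU His / CAC His — synonymous.
Codon 7: ACC Thr / ACU Thr — synonymous.
Nonsynonymous differences: 0 → same protein.

yes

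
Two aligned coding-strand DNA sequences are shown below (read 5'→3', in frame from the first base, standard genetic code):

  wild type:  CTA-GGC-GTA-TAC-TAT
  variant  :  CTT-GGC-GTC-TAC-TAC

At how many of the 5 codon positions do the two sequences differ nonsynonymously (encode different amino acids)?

Codon 1: CTA Leu / CTT Leu — synonymous.
Codon 2: GGC Gly / GGC Gly — identical.
Codon 3: GTA Val / GTC Val — synonymous.
Codon 4: TAC Tyr / TAC Tyr — identical.
Codon 5: TAT Tyr / TAC Tyr — synonymous.
Nonsynonymous differences: 0.

0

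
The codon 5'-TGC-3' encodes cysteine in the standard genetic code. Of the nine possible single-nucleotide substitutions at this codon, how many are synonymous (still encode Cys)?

1

Position 1: none → 0 synonymous.
Position 2: none → 0 synonymous.
Position 3: TGT → 1 synonymous.
Total: 0 + 0 + 1 = 1.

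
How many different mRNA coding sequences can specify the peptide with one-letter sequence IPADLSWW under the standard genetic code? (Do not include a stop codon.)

Ile: 3 codons.
Pro: 4 codons.
Ala: 4 codons.
Asp: 2 codons.
Leu: 6 codons.
Ser: 6 codons.
Trp: 1 codon.
Trp: 1 codon.
3 × 4 × 4 × 2 × 6 × 6 × 1 × 1 = 3456.

3456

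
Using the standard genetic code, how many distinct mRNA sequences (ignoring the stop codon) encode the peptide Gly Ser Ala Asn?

Gly: 4 codons.
Ser: 6 codons.
Ala: 4 codons.
Asn: 2 codons.
4 × 6 × 4 × 2 = 192.

192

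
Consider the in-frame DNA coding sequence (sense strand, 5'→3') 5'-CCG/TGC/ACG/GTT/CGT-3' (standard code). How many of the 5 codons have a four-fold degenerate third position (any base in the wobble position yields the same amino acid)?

4

Codon 1 CCG (Pro): third position 4-fold.
Codon 2 TGC (Cys): third position 2-fold.
Codon 3 ACG (Thr): third position 4-fold.
Codon 4 GTT (Val): third position 4-fold.
Codon 5 CGT (Arg): third position 4-fold.
Four-fold degenerate third positions: 4.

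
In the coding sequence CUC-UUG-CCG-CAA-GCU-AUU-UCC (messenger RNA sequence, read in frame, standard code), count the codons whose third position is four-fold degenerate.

Codon 1 CUC (Leu): third position 4-fold.
Codon 2 UUG (Leu): third position 2-fold.
Codon 3 CCG (Pro): third position 4-fold.
Codon 4 CAA (Gln): third position 2-fold.
Codon 5 GCU (Ala): third position 4-fold.
Codon 6 AUU (Ile): third position 3-fold.
Codon 7 UCC (Ser): third position 4-fold.
Four-fold degenerate third positions: 4.

4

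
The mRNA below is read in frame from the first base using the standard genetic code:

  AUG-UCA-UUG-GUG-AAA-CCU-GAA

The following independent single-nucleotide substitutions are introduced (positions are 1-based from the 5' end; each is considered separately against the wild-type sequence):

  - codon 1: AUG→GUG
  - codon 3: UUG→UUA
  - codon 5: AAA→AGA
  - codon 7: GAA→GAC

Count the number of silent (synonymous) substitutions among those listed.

1

Codon 1: AUG (Met) → GUG (Val) — missense.
Codon 3: UUG (Leu) → UUA (Leu) — synonymous.
Codon 5: AAA (Lys) → AGA (Arg) — missense.
Codon 7: GAA (Glu) → GAC (Asp) — missense.
Synonymous: 1 of 4.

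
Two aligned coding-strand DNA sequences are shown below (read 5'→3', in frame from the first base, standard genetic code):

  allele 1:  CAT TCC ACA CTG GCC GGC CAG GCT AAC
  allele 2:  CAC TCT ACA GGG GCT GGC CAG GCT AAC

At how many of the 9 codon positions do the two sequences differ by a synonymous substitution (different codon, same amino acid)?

Codon 1: CAT His / CAC His — synonymous.
Codon 2: TCC Ser / TCT Ser — synonymous.
Codon 3: ACA Thr / ACA Thr — identical.
Codon 4: CTG Leu / GGG Gly — nonsynonymous.
Codon 5: GCC Ala / GCT Ala — synonymous.
Codon 6: GGC Gly / GGC Gly — identical.
Codon 7: CAG Gln / CAG Gln — identical.
Codon 8: GCT Ala / GCT Ala — identical.
Codon 9: AAC Asn / AAC Asn — identical.
Synonymous differences: 3.

3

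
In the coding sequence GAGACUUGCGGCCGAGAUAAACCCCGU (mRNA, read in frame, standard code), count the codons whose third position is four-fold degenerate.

Codon 1 GAG (Glu): third position 2-fold.
Codon 2 ACU (Thr): third position 4-fold.
Codon 3 UGC (Cys): third position 2-fold.
Codon 4 GGC (Gly): third position 4-fold.
Codon 5 CGA (Arg): third position 4-fold.
Codon 6 GAU (Asp): third position 2-fold.
Codon 7 AAA (Lys): third position 2-fold.
Codon 8 CCC (Pro): third position 4-fold.
Codon 9 CGU (Arg): third position 4-fold.
Four-fold degenerate third positions: 5.

5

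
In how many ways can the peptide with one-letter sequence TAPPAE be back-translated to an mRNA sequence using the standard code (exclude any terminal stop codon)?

Thr: 4 codons.
Ala: 4 codons.
Pro: 4 codons.
Pro: 4 codons.
Ala: 4 codons.
Glu: 2 codons.
4 × 4 × 4 × 4 × 4 × 2 = 2048.

2048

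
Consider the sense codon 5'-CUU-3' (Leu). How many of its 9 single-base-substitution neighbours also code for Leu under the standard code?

3

Position 1: none → 0 synonymous.
Position 2: none → 0 synonymous.
Position 3: CUC, CUA, CUG → 3 synonymous.
Total: 0 + 0 + 3 = 3.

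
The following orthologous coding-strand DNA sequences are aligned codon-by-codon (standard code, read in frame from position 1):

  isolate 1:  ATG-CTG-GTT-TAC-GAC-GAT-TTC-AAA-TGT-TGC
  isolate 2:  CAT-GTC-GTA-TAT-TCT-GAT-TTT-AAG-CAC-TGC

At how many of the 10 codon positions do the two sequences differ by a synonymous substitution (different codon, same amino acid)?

Codon 1: ATG Met / CAT His — nonsynonymous.
Codon 2: CTG Leu / GTC Val — nonsynonymous.
Codon 3: GTT Val / GTA Val — synonymous.
Codon 4: TAC Tyr / TAT Tyr — synonymous.
Codon 5: GAC Asp / TCT Ser — nonsynonymous.
Codon 6: GAT Asp / GAT Asp — identical.
Codon 7: TTC Phe / TTT Phe — synonymous.
Codon 8: AAA Lys / AAG Lys — synonymous.
Codon 9: TGT Cys / CAC His — nonsynonymous.
Codon 10: TGC Cys / TGC Cys — identical.
Synonymous differences: 4.

4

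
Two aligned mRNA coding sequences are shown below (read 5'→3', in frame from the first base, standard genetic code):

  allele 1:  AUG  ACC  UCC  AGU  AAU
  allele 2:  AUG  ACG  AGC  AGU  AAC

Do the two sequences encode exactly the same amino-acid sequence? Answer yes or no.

Codon 1: AUG Met / AUG Met — identical.
Codon 2: ACC Thr / ACG Thr — synonymous.
Codon 3: UCC Ser / AGC Ser — synonymous.
Codon 4: AGU Ser / AGU Ser — identical.
Codon 5: AAU Asn / AAC Asn — synonymous.
Nonsynonymous differences: 0 → same protein.

yes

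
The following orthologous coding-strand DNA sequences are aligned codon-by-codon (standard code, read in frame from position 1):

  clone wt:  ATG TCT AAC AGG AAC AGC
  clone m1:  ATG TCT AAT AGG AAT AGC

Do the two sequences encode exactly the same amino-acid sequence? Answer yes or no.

Codon 1: ATG Met / ATG Met — identical.
Codon 2: TCT Ser / TCT Ser — identical.
Codon 3: AAC Asn / AAT Asn — synonymous.
Codon 4: AGG Arg / AGG Arg — identical.
Codon 5: AAC Asn / AAT Asn — synonymous.
Codon 6: AGC Ser / AGC Ser — identical.
Nonsynonymous differences: 0 → same protein.

yes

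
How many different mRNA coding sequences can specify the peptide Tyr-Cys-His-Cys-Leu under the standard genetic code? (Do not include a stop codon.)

96

Tyr: 2 codons.
Cys: 2 codons.
His: 2 codons.
Cys: 2 codons.
Leu: 6 codons.
2 × 2 × 2 × 2 × 6 = 96.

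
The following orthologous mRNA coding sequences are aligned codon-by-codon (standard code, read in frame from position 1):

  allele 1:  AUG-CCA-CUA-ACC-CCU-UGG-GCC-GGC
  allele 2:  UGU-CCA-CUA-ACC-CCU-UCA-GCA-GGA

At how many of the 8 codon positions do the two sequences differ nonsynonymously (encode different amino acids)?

Codon 1: AUG Met / UGU Cys — nonsynonymous.
Codon 2: CCA Pro / CCA Pro — identical.
Codon 3: CUA Leu / CUA Leu — identical.
Codon 4: ACC Thr / ACC Thr — identical.
Codon 5: CCU Pro / CCU Pro — identical.
Codon 6: UGG Trp / UCA Ser — nonsynonymous.
Codon 7: GCC Ala / GCA Ala — synonymous.
Codon 8: GGC Gly / GGA Gly — synonymous.
Nonsynonymous differences: 2.

2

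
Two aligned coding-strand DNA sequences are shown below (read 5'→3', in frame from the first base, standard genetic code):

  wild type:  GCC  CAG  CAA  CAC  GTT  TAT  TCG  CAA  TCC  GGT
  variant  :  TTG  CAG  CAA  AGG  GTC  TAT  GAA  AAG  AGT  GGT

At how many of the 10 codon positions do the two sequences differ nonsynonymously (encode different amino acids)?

4

Codon 1: GCC Ala / TTG Leu — nonsynonymous.
Codon 2: CAG Gln / CAG Gln — identical.
Codon 3: CAA Gln / CAA Gln — identical.
Codon 4: CAC His / AGG Arg — nonsynonymous.
Codon 5: GTT Val / GTC Val — synonymous.
Codon 6: TAT Tyr / TAT Tyr — identical.
Codon 7: TCG Ser / GAA Glu — nonsynonymous.
Codon 8: CAA Gln / AAG Lys — nonsynonymous.
Codon 9: TCC Ser / AGT Ser — synonymous.
Codon 10: GGT Gly / GGT Gly — identical.
Nonsynonymous differences: 4.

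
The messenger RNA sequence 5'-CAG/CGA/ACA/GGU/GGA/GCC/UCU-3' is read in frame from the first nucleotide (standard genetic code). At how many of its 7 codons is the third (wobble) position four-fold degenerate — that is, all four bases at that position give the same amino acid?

Codon 1 CAG (Gln): third position 2-fold.
Codon 2 CGA (Arg): third position 4-fold.
Codon 3 ACA (Thr): third position 4-fold.
Codon 4 GGU (Gly): third position 4-fold.
Codon 5 GGA (Gly): third position 4-fold.
Codon 6 GCC (Ala): third position 4-fold.
Codon 7 UCU (Ser): third position 4-fold.
Four-fold degenerate third positions: 6.

6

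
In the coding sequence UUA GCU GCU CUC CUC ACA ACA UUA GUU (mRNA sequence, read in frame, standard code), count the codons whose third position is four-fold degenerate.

Codon 1 UUA (Leu): third position 2-fold.
Codon 2 GCU (Ala): third position 4-fold.
Codon 3 GCU (Ala): third position 4-fold.
Codon 4 CUC (Leu): third position 4-fold.
Codon 5 CUC (Leu): third position 4-fold.
Codon 6 ACA (Thr): third position 4-fold.
Codon 7 ACA (Thr): third position 4-fold.
Codon 8 UUA (Leu): third position 2-fold.
Codon 9 GUU (Val): third position 4-fold.
Four-fold degenerate third positions: 7.

7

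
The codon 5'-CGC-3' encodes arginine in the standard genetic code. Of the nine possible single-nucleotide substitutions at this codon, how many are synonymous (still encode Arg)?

3

Position 1: none → 0 synonymous.
Position 2: none → 0 synonymous.
Position 3: CGT, CGA, CGG → 3 synonymous.
Total: 0 + 0 + 3 = 3.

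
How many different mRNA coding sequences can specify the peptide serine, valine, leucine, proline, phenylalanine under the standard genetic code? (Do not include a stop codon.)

1152

Ser: 6 codons.
Val: 4 codons.
Leu: 6 codons.
Pro: 4 codons.
Phe: 2 codons.
6 × 4 × 6 × 4 × 2 = 1152.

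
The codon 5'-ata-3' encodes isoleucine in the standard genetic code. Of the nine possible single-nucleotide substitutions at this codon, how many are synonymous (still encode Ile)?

Position 1: none → 0 synonymous.
Position 2: none → 0 synonymous.
Position 3: ATT, ATC → 2 synonymous.
Total: 0 + 0 + 2 = 2.

2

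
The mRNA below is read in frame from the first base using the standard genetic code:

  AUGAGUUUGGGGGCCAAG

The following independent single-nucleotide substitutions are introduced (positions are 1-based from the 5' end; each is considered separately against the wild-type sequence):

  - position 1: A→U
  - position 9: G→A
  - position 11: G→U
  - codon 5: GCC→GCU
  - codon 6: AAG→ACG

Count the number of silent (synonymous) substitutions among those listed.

2

Codon 1: AUG (Met) → UUG (Leu) — missense.
Codon 3: UUG (Leu) → UUA (Leu) — synonymous.
Codon 4: GGG (Gly) → GUG (Val) — missense.
Codon 5: GCC (Ala) → GCU (Ala) — synonymous.
Codon 6: AAG (Lys) → ACG (Thr) — missense.
Synonymous: 2 of 5.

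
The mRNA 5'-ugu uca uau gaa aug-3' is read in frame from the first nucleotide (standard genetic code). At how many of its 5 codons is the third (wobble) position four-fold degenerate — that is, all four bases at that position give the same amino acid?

1

Codon 1 UGU (Cys): third position 2-fold.
Codon 2 UCA (Ser): third position 4-fold.
Codon 3 UAU (Tyr): third position 2-fold.
Codon 4 GAA (Glu): third position 2-fold.
Codon 5 AUG (Met): third position 1-fold.
Four-fold degenerate third positions: 1.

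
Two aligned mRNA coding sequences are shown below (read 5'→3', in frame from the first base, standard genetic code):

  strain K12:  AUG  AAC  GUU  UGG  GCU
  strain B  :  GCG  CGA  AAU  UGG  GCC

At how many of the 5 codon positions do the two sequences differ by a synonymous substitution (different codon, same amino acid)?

Codon 1: AUG Met / GCG Ala — nonsynonymous.
Codon 2: AAC Asn / CGA Arg — nonsynonymous.
Codon 3: GUU Val / AAU Asn — nonsynonymous.
Codon 4: UGG Trp / UGG Trp — identical.
Codon 5: GCU Ala / GCC Ala — synonymous.
Synonymous differences: 1.

1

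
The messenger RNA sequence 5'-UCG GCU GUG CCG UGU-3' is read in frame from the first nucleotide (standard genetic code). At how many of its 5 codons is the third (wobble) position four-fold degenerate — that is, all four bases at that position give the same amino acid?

Codon 1 UCG (Ser): third position 4-fold.
Codon 2 GCU (Ala): third position 4-fold.
Codon 3 GUG (Val): third position 4-fold.
Codon 4 CCG (Pro): third position 4-fold.
Codon 5 UGU (Cys): third position 2-fold.
Four-fold degenerate third positions: 4.

4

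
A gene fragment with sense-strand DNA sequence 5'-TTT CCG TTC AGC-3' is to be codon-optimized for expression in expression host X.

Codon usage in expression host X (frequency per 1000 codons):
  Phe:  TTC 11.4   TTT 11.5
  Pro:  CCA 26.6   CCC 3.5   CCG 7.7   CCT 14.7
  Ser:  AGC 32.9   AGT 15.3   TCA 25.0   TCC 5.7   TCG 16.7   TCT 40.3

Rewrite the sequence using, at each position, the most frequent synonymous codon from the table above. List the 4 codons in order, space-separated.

TTT CCA TTT TCT

Codon 1 (Phe): best is TTT at 11.5.
Codon 2 (Pro): best is CCA at 26.6.
Codon 3 (Phe): best is TTT at 11.5.
Codon 4 (Ser): best is TCT at 40.3.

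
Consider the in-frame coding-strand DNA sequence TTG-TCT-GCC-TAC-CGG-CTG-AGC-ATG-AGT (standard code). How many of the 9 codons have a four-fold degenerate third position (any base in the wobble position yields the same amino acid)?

4

Codon 1 TTG (Leu): third position 2-fold.
Codon 2 TCT (Ser): third position 4-fold.
Codon 3 GCC (Ala): third position 4-fold.
Codon 4 TAC (Tyr): third position 2-fold.
Codon 5 CGG (Arg): third position 4-fold.
Codon 6 CTG (Leu): third position 4-fold.
Codon 7 AGC (Ser): third position 2-fold.
Codon 8 ATG (Met): third position 1-fold.
Codon 9 AGT (Ser): third position 2-fold.
Four-fold degenerate third positions: 4.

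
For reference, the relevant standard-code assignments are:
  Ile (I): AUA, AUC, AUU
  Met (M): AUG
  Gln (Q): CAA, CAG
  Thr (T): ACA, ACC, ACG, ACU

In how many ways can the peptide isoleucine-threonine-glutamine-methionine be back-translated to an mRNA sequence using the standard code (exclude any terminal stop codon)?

Ile: 3 codons.
Thr: 4 codons.
Gln: 2 codons.
Met: 1 codon.
3 × 4 × 2 × 1 = 24.

24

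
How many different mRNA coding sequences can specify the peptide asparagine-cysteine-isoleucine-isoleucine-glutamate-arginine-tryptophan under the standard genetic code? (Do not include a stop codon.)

Asn: 2 codons.
Cys: 2 codons.
Ile: 3 codons.
Ile: 3 codons.
Glu: 2 codons.
Arg: 6 codons.
Trp: 1 codon.
2 × 2 × 3 × 3 × 2 × 6 × 1 = 432.

432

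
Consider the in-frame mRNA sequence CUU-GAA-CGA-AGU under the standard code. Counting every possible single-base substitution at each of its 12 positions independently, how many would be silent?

9

Codon 1 (CUU, Leu): 3 synonymous substitutions.
Codon 2 (GAA, Glu): 1 synonymous substitution.
Codon 3 (CGA, Arg): 4 synonymous substitutions.
Codon 4 (AGU, Ser): 1 synonymous substitution.
Total: 3 + 1 + 4 + 1 = 9.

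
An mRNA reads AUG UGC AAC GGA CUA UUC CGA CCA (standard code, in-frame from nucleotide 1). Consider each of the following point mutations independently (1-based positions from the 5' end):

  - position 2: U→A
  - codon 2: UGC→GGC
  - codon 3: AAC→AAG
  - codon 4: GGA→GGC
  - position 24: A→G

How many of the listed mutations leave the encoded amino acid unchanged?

2

Codon 1: AUG (Met) → AAG (Lys) — missense.
Codon 2: UGC (Cys) → GGC (Gly) — missense.
Codon 3: AAC (Asn) → AAG (Lys) — missense.
Codon 4: GGA (Gly) → GGC (Gly) — synonymous.
Codon 8: CCA (Pro) → CCG (Pro) — synonymous.
Synonymous: 2 of 5.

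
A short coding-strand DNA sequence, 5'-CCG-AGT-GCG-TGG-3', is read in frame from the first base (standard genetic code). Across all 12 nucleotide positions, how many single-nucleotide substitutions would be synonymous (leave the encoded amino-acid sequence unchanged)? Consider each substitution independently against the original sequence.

Codon 1 (CCG, Pro): 3 synonymous substitutions.
Codon 2 (AGT, Ser): 1 synonymous substitution.
Codon 3 (GCG, Ala): 3 synonymous substitutions.
Codon 4 (TGG, Trp): 0 synonymous substitutions.
Total: 3 + 1 + 3 + 0 = 7.

7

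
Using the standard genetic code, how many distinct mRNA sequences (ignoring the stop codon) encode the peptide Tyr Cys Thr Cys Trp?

Tyr: 2 codons.
Cys: 2 codons.
Thr: 4 codons.
Cys: 2 codons.
Trp: 1 codon.
2 × 2 × 4 × 2 × 1 = 32.

32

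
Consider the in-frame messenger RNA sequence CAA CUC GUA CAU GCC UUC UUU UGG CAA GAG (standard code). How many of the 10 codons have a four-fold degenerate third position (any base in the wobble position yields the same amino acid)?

3

Codon 1 CAA (Gln): third position 2-fold.
Codon 2 CUC (Leu): third position 4-fold.
Codon 3 GUA (Val): third position 4-fold.
Codon 4 CAU (His): third position 2-fold.
Codon 5 GCC (Ala): third position 4-fold.
Codon 6 UUC (Phe): third position 2-fold.
Codon 7 UUU (Phe): third position 2-fold.
Codon 8 UGG (Trp): third position 1-fold.
Codon 9 CAA (Gln): third position 2-fold.
Codon 10 GAG (Glu): third position 2-fold.
Four-fold degenerate third positions: 3.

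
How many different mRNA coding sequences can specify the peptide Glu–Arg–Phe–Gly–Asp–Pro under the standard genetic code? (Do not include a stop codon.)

768

Glu: 2 codons.
Arg: 6 codons.
Phe: 2 codons.
Gly: 4 codons.
Asp: 2 codons.
Pro: 4 codons.
2 × 6 × 2 × 4 × 2 × 4 = 768.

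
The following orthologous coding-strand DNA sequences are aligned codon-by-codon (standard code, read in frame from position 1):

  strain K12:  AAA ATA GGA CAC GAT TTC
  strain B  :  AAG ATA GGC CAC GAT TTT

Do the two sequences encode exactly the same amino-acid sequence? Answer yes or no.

yes

Codon 1: AAA Lys / AAG Lys — synonymous.
Codon 2: ATA Ile / ATA Ile — identical.
Codon 3: GGA Gly / GGC Gly — synonymous.
Codon 4: CAC His / CAC His — identical.
Codon 5: GAT Asp / GAT Asp — identical.
Codon 6: TTC Phe / TTT Phe — synonymous.
Nonsynonymous differences: 0 → same protein.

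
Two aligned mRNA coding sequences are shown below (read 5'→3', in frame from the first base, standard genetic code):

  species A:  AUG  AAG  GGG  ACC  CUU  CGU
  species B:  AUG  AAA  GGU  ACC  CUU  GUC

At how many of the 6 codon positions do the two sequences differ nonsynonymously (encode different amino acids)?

Codon 1: AUG Met / AUG Met — identical.
Codon 2: AAG Lys / AAA Lys — synonymous.
Codon 3: GGG Gly / GGU Gly — synonymous.
Codon 4: ACC Thr / ACC Thr — identical.
Codon 5: CUU Leu / CUU Leu — identical.
Codon 6: CGU Arg / GUC Val — nonsynonymous.
Nonsynonymous differences: 1.

1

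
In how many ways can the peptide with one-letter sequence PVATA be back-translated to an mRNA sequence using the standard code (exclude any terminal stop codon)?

Pro: 4 codons.
Val: 4 codons.
Ala: 4 codons.
Thr: 4 codons.
Ala: 4 codons.
4 × 4 × 4 × 4 × 4 = 1024.

1024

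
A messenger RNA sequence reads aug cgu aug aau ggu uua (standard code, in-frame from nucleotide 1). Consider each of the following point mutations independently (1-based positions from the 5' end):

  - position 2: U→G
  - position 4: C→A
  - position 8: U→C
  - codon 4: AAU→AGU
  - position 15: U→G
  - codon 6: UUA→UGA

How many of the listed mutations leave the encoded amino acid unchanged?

Codon 1: AUG (Met) → AGG (Arg) — missense.
Codon 2: CGU (Arg) → AGU (Ser) — missense.
Codon 3: AUG (Met) → ACG (Thr) — missense.
Codon 4: AAU (Asn) → AGU (Ser) — missense.
Codon 5: GGU (Gly) → GGG (Gly) — synonymous.
Codon 6: UUA (Leu) → UGA (Stop) — nonsense.
Synonymous: 1 of 6.

1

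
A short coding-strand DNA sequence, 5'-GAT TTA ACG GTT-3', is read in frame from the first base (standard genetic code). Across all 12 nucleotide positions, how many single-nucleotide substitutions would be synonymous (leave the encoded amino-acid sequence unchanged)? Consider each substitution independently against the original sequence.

Codon 1 (GAT, Asp): 1 synonymous substitution.
Codon 2 (TTA, Leu): 2 synonymous substitutions.
Codon 3 (ACG, Thr): 3 synonymous substitutions.
Codon 4 (GTT, Val): 3 synonymous substitutions.
Total: 1 + 2 + 3 + 3 = 9.

9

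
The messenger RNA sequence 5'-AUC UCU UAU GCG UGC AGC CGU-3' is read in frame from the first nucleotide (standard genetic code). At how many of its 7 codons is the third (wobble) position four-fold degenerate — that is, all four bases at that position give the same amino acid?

3

Codon 1 AUC (Ile): third position 3-fold.
Codon 2 UCU (Ser): third position 4-fold.
Codon 3 UAU (Tyr): third position 2-fold.
Codon 4 GCG (Ala): third position 4-fold.
Codon 5 UGC (Cys): third position 2-fold.
Codon 6 AGC (Ser): third position 2-fold.
Codon 7 CGU (Arg): third position 4-fold.
Four-fold degenerate third positions: 3.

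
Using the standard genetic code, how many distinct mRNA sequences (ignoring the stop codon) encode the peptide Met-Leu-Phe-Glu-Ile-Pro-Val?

Met: 1 codon.
Leu: 6 codons.
Phe: 2 codons.
Glu: 2 codons.
Ile: 3 codons.
Pro: 4 codons.
Val: 4 codons.
1 × 6 × 2 × 2 × 3 × 4 × 4 = 1152.

1152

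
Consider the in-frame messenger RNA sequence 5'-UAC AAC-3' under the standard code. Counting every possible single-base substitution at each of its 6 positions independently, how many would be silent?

2

Codon 1 (UAC, Tyr): 1 synonymous substitution.
Codon 2 (AAC, Asn): 1 synonymous substitution.
Total: 1 + 1 = 2.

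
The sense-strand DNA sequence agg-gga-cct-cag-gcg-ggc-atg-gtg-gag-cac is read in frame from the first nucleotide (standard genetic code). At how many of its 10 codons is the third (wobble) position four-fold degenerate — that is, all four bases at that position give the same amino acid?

Codon 1 AGG (Arg): third position 2-fold.
Codon 2 GGA (Gly): third position 4-fold.
Codon 3 CCT (Pro): third position 4-fold.
Codon 4 CAG (Gln): third position 2-fold.
Codon 5 GCG (Ala): third position 4-fold.
Codon 6 GGC (Gly): third position 4-fold.
Codon 7 ATG (Met): third position 1-fold.
Codon 8 GTG (Val): third position 4-fold.
Codon 9 GAG (Glu): third position 2-fold.
Codon 10 CAC (His): third position 2-fold.
Four-fold degenerate third positions: 5.

5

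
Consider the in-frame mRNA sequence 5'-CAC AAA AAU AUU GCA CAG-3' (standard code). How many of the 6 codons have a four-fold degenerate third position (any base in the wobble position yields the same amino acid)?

1

Codon 1 CAC (His): third position 2-fold.
Codon 2 AAA (Lys): third position 2-fold.
Codon 3 AAU (Asn): third position 2-fold.
Codon 4 AUU (Ile): third position 3-fold.
Codon 5 GCA (Ala): third position 4-fold.
Codon 6 CAG (Gln): third position 2-fold.
Four-fold degenerate third positions: 1.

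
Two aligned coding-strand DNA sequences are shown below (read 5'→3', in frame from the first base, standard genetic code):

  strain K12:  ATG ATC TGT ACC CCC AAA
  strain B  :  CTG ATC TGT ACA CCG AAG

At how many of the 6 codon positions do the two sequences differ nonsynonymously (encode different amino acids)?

1

Codon 1: ATG Met / CTG Leu — nonsynonymous.
Codon 2: ATC Ile / ATC Ile — identical.
Codon 3: TGT Cys / TGT Cys — identical.
Codon 4: ACC Thr / ACA Thr — synonymous.
Codon 5: CCC Pro / CCG Pro — synonymous.
Codon 6: AAA Lys / AAG Lys — synonymous.
Nonsynonymous differences: 1.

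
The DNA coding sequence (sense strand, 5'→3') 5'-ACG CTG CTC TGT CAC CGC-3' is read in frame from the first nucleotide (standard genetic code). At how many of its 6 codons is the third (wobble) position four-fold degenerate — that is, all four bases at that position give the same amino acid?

Codon 1 ACG (Thr): third position 4-fold.
Codon 2 CTG (Leu): third position 4-fold.
Codon 3 CTC (Leu): third position 4-fold.
Codon 4 TGT (Cys): third position 2-fold.
Codon 5 CAC (His): third position 2-fold.
Codon 6 CGC (Arg): third position 4-fold.
Four-fold degenerate third positions: 4.

4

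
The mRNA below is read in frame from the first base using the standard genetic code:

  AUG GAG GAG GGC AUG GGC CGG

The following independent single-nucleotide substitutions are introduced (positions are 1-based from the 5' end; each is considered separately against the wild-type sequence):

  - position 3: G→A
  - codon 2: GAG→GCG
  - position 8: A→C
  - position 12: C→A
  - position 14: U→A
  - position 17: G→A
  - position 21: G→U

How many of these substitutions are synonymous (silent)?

Codon 1: AUG (Met) → AUA (Ile) — missense.
Codon 2: GAG (Glu) → GCG (Ala) — missense.
Codon 3: GAG (Glu) → GCG (Ala) — missense.
Codon 4: GGC (Gly) → GGA (Gly) — synonymous.
Codon 5: AUG (Met) → AAG (Lys) — missense.
Codon 6: GGC (Gly) → GAC (Asp) — missense.
Codon 7: CGG (Arg) → CGU (Arg) — synonymous.
Synonymous: 2 of 7.

2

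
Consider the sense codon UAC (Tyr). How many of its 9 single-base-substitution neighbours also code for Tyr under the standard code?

Position 1: none → 0 synonymous.
Position 2: none → 0 synonymous.
Position 3: UAU → 1 synonymous.
Total: 0 + 0 + 1 = 1.

1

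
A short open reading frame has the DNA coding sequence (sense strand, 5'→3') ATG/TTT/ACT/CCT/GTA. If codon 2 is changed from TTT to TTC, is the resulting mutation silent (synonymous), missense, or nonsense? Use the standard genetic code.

Position 6 falls in codon 2: TTT → Phe.
After the substitution the codon is TTC → Phe.
Both encode Phe, so the change is synonymous.

silent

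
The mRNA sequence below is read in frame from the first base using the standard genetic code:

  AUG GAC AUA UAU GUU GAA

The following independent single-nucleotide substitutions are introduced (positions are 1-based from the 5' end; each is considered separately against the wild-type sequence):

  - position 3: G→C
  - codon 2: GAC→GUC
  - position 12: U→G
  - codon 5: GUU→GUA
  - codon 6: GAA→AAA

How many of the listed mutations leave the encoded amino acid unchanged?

1

Codon 1: AUG (Met) → AUC (Ile) — missense.
Codon 2: GAC (Asp) → GUC (Val) — missense.
Codon 4: UAU (Tyr) → UAG (Stop) — nonsense.
Codon 5: GUU (Val) → GUA (Val) — synonymous.
Codon 6: GAA (Glu) → AAA (Lys) — missense.
Synonymous: 1 of 5.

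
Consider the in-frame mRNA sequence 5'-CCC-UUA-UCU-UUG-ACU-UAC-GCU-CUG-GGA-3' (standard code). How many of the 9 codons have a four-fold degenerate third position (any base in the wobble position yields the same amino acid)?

6

Codon 1 CCC (Pro): third position 4-fold.
Codon 2 UUA (Leu): third position 2-fold.
Codon 3 UCU (Ser): third position 4-fold.
Codon 4 UUG (Leu): third position 2-fold.
Codon 5 ACU (Thr): third position 4-fold.
Codon 6 UAC (Tyr): third position 2-fold.
Codon 7 GCU (Ala): third position 4-fold.
Codon 8 CUG (Leu): third position 4-fold.
Codon 9 GGA (Gly): third position 4-fold.
Four-fold degenerate third positions: 6.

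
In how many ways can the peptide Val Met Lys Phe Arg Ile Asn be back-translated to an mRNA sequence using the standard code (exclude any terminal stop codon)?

Val: 4 codons.
Met: 1 codon.
Lys: 2 codons.
Phe: 2 codons.
Arg: 6 codons.
Ile: 3 codons.
Asn: 2 codons.
4 × 1 × 2 × 2 × 6 × 3 × 2 = 576.

576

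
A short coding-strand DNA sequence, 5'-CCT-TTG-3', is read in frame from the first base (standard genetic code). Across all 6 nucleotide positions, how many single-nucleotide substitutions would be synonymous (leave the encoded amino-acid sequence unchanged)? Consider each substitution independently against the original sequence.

Codon 1 (CCT, Pro): 3 synonymous substitutions.
Codon 2 (TTG, Leu): 2 synonymous substitutions.
Total: 3 + 2 = 5.

5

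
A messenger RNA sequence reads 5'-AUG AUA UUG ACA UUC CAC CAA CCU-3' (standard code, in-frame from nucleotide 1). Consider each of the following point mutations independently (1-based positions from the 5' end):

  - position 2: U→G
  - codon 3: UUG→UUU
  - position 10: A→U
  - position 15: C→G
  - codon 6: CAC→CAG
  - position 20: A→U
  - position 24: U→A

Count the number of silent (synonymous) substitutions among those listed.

1

Codon 1: AUG (Met) → AGG (Arg) — missense.
Codon 3: UUG (Leu) → UUU (Phe) — missense.
Codon 4: ACA (Thr) → UCA (Ser) — missense.
Codon 5: UUC (Phe) → UUG (Leu) — missense.
Codon 6: CAC (His) → CAG (Gln) — missense.
Codon 7: CAA (Gln) → CUA (Leu) — missense.
Codon 8: CCU (Pro) → CCA (Pro) — synonymous.
Synonymous: 1 of 7.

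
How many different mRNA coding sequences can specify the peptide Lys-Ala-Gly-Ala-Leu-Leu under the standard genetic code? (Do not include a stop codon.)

4608

Lys: 2 codons.
Ala: 4 codons.
Gly: 4 codons.
Ala: 4 codons.
Leu: 6 codons.
Leu: 6 codons.
2 × 4 × 4 × 4 × 6 × 6 = 4608.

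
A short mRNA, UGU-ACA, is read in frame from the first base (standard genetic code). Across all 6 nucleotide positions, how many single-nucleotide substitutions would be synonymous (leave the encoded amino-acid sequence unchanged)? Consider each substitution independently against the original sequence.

Codon 1 (UGU, Cys): 1 synonymous substitution.
Codon 2 (ACA, Thr): 3 synonymous substitutions.
Total: 1 + 3 = 4.

4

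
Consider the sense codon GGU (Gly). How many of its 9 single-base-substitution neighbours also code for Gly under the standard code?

Position 1: none → 0 synonymous.
Position 2: none → 0 synonymous.
Position 3: GGC, GGA, GGG → 3 synonymous.
Total: 0 + 0 + 3 = 3.

3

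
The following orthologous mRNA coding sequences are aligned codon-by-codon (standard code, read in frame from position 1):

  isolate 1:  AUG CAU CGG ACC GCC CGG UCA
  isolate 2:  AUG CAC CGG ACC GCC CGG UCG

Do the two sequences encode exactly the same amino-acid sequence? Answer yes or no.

yes

Codon 1: AUG Met / AUG Met — identical.
Codon 2: CAU His / CAC His — synonymous.
Codon 3: CGG Arg / CGG Arg — identical.
Codon 4: ACC Thr / ACC Thr — identical.
Codon 5: GCC Ala / GCC Ala — identical.
Codon 6: CGG Arg / CGG Arg — identical.
Codon 7: UCA Ser / UCG Ser — synonymous.
Nonsynonymous differences: 0 → same protein.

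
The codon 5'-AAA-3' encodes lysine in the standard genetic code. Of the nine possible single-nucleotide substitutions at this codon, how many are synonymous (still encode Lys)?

1

Position 1: none → 0 synonymous.
Position 2: none → 0 synonymous.
Position 3: AAG → 1 synonymous.
Total: 0 + 0 + 1 = 1.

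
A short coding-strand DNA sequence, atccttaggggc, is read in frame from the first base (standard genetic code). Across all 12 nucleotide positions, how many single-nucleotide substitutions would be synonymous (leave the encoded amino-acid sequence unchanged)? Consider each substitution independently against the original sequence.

10

Codon 1 (ATC, Ile): 2 synonymous substitutions.
Codon 2 (CTT, Leu): 3 synonymous substitutions.
Codon 3 (AGG, Arg): 2 synonymous substitutions.
Codon 4 (GGC, Gly): 3 synonymous substitutions.
Total: 2 + 3 + 2 + 3 = 10.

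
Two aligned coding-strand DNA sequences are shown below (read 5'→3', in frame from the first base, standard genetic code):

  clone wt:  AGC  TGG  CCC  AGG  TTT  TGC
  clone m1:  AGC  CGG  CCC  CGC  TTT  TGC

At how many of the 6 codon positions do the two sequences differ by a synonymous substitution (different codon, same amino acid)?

1

Codon 1: AGC Ser / AGC Ser — identical.
Codon 2: TGG Trp / CGG Arg — nonsynonymous.
Codon 3: CCC Pro / CCC Pro — identical.
Codon 4: AGG Arg / CGC Arg — synonymous.
Codon 5: TTT Phe / TTT Phe — identical.
Codon 6: TGC Cys / TGC Cys — identical.
Synonymous differences: 1.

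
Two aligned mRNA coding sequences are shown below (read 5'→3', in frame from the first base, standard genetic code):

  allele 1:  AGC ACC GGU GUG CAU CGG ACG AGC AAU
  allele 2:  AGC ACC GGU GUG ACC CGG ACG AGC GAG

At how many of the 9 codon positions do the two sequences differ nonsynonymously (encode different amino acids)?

2

Codon 1: AGC Ser / AGC Ser — identical.
Codon 2: ACC Thr / ACC Thr — identical.
Codon 3: GGU Gly / GGU Gly — identical.
Codon 4: GUG Val / GUG Val — identical.
Codon 5: CAU His / ACC Thr — nonsynonymous.
Codon 6: CGG Arg / CGG Arg — identical.
Codon 7: ACG Thr / ACG Thr — identical.
Codon 8: AGC Ser / AGC Ser — identical.
Codon 9: AAU Asn / GAG Glu — nonsynonymous.
Nonsynonymous differences: 2.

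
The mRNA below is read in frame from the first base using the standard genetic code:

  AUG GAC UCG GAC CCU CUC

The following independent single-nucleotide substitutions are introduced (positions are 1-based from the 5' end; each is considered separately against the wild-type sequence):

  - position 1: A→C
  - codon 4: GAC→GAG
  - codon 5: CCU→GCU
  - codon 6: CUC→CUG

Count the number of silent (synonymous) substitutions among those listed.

1

Codon 1: AUG (Met) → CUG (Leu) — missense.
Codon 4: GAC (Asp) → GAG (Glu) — missense.
Codon 5: CCU (Pro) → GCU (Ala) — missense.
Codon 6: CUC (Leu) → CUG (Leu) — synonymous.
Synonymous: 1 of 4.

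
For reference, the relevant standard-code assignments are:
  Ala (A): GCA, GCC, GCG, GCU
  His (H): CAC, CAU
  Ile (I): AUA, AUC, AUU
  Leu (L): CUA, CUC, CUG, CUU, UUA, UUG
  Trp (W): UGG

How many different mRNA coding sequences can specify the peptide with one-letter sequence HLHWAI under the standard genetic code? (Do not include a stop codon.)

His: 2 codons.
Leu: 6 codons.
His: 2 codons.
Trp: 1 codon.
Ala: 4 codons.
Ile: 3 codons.
2 × 6 × 2 × 1 × 4 × 3 = 288.

288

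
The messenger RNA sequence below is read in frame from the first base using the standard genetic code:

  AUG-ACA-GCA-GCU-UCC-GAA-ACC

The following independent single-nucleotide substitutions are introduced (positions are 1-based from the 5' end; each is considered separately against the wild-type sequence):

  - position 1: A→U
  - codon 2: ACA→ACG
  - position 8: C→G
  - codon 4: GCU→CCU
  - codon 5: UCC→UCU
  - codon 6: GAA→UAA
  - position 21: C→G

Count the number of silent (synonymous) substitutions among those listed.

3

Codon 1: AUG (Met) → UUG (Leu) — missense.
Codon 2: ACA (Thr) → ACG (Thr) — synonymous.
Codon 3: GCA (Ala) → GGA (Gly) — missense.
Codon 4: GCU (Ala) → CCU (Pro) — missense.
Codon 5: UCC (Ser) → UCU (Ser) — synonymous.
Codon 6: GAA (Glu) → UAA (Stop) — nonsense.
Codon 7: ACC (Thr) → ACG (Thr) — synonymous.
Synonymous: 3 of 7.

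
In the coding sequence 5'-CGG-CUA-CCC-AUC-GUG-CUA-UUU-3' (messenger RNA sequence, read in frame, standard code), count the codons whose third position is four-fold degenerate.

5

Codon 1 CGG (Arg): third position 4-fold.
Codon 2 CUA (Leu): third position 4-fold.
Codon 3 CCC (Pro): third position 4-fold.
Codon 4 AUC (Ile): third position 3-fold.
Codon 5 GUG (Val): third position 4-fold.
Codon 6 CUA (Leu): third position 4-fold.
Codon 7 UUU (Phe): third position 2-fold.
Four-fold degenerate third positions: 5.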